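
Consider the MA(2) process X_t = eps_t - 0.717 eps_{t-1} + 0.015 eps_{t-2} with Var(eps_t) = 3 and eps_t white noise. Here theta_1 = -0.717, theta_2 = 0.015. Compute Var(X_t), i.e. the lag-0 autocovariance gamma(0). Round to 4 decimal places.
\gamma(0) = 4.5429

For an MA(q) process X_t = eps_t + sum_i theta_i eps_{t-i} with
Var(eps_t) = sigma^2, the variance is
  gamma(0) = sigma^2 * (1 + sum_i theta_i^2).
  sum_i theta_i^2 = (-0.717)^2 + (0.015)^2 = 0.514089 + 0.000225 = 0.514314.
  gamma(0) = 3 * (1 + 0.514314) = 3 * 1.514314 = 4.542942, which rounds to 4.5429.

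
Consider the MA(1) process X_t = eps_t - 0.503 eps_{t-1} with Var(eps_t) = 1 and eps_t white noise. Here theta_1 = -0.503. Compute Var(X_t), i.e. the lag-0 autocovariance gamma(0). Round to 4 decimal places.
\gamma(0) = 1.2530

For an MA(q) process X_t = eps_t + sum_i theta_i eps_{t-i} with
Var(eps_t) = sigma^2, the variance is
  gamma(0) = sigma^2 * (1 + sum_i theta_i^2).
  sum_i theta_i^2 = (-0.503)^2 = 0.253009.
  gamma(0) = 1 * (1 + 0.253009) = 1 * 1.253009 = 1.253009, which rounds to 1.2530.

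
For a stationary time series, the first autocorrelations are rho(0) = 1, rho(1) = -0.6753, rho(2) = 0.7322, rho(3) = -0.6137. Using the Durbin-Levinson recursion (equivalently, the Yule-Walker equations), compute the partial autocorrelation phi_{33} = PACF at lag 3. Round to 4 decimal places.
\phi_{33} = -0.0679

The PACF at lag k is phi_{kk}, the last component of the solution
to the Yule-Walker system G_k phi = r_k where
  (G_k)_{ij} = rho(|i - j|), (r_k)_i = rho(i), i,j = 1..k.
Equivalently, Durbin-Levinson gives phi_{kk} iteratively:
  phi_{11} = rho(1)
  phi_{kk} = [rho(k) - sum_{j=1..k-1} phi_{k-1,j} rho(k-j)]
            / [1 - sum_{j=1..k-1} phi_{k-1,j} rho(j)],
  phi_{k,j} = phi_{k-1,j} - phi_{kk} phi_{k-1,k-j},  j = 1..k-1.
Step k = 1:
  phi_11 = rho(1) = -0.6753.
Step k = 2:
  phi_22 = [rho(2) - phi_11 rho(1)] / [1 - phi_11 rho(1)] = [0.7322 - (-0.6753)(-0.6753)] / [1 - (-0.6753)(-0.6753)]
         = 0.27616991 / 0.54396991 = 0.507693.
  Update: phi_21 = phi_11 - phi_22 phi_11 = -0.6753 - (0.507693)(-0.6753) = -0.332455.
Step k = 3:
  phi_33 = [rho(3) - phi_21 rho(2) - phi_22 rho(1)] / [1 - phi_21 rho(1) - phi_22 rho(2)]
    numerator   = -0.6137 - (-0.332455)(0.7322) - (0.507693)(-0.6753) = -0.02743136
    denominator = 1 - (-0.332455)(-0.6753) - (0.507693)(0.7322) = 0.40376028
  phi_33 = -0.02743136 / 0.40376028 = -0.0679.
Therefore phi_{33} = -0.0679.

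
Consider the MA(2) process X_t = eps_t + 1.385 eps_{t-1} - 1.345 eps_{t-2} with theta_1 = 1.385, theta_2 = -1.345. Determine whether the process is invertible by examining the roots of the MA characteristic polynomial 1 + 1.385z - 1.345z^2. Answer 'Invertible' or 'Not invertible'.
\text{Not invertible}

The MA(q) characteristic polynomial is P(z) = 1 + 1.385z - 1.345z^2.
Invertibility requires all roots to lie outside the unit circle, i.e. |z| > 1 for every root.
Set 1 + (1.385) z + (-1.345) z^2 = 0, i.e. a z^2 + b z + c = 0 with a = -1.345, b = 1.385, c = 1.
Discriminant D = b^2 - 4ac = (1.385)^2 - 4*(-1.345)*1 = 1.918225 - (-5.38) = 7.298225.
D >= 0, so the roots are real: z = (-b +/- sqrt(D)) / (2a) = (-1.385 +/- 2.701523) / (-2.69).
  z_1 = (-1.385 + 2.701523) / (-2.69) = -0.4894,   |z_1| = 0.4894.
  z_2 = (-1.385 - 2.701523) / (-2.69) = 1.5192,   |z_2| = 1.5192.
Moduli of all roots: 0.4894, 1.5192.
All moduli strictly greater than 1? No.
Verdict: Not invertible.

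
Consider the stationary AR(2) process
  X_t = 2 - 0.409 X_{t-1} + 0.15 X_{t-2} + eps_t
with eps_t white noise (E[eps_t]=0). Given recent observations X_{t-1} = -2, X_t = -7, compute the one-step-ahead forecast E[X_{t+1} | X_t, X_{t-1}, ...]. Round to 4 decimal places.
E[X_{t+1} \mid \mathcal F_t] = 4.5630

For an AR(p) model X_t = c + sum_i phi_i X_{t-i} + eps_t, the
one-step-ahead conditional mean is
  E[X_{t+1} | X_t, ...] = c + sum_i phi_i X_{t+1-i}.
Substitute known values:
  E[X_{t+1} | ...] = 2 + (-0.409) * (-7) + (0.15) * (-2)
                   = 4.5630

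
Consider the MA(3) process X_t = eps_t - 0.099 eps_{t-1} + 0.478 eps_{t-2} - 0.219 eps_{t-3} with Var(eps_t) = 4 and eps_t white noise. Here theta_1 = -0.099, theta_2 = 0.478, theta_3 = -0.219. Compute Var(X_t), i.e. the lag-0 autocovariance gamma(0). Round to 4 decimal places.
\gamma(0) = 5.1450

For an MA(q) process X_t = eps_t + sum_i theta_i eps_{t-i} with
Var(eps_t) = sigma^2, the variance is
  gamma(0) = sigma^2 * (1 + sum_i theta_i^2).
  sum_i theta_i^2 = (-0.099)^2 + (0.478)^2 + (-0.219)^2 = 0.009801 + 0.228484 + 0.047961 = 0.286246.
  gamma(0) = 4 * (1 + 0.286246) = 4 * 1.286246 = 5.144984, which rounds to 5.1450.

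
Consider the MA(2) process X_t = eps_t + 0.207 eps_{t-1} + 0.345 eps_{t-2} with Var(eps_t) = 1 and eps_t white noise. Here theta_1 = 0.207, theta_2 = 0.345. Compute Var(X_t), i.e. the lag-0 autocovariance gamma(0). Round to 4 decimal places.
\gamma(0) = 1.1619

For an MA(q) process X_t = eps_t + sum_i theta_i eps_{t-i} with
Var(eps_t) = sigma^2, the variance is
  gamma(0) = sigma^2 * (1 + sum_i theta_i^2).
  sum_i theta_i^2 = (0.207)^2 + (0.345)^2 = 0.042849 + 0.119025 = 0.161874.
  gamma(0) = 1 * (1 + 0.161874) = 1 * 1.161874 = 1.161874, which rounds to 1.1619.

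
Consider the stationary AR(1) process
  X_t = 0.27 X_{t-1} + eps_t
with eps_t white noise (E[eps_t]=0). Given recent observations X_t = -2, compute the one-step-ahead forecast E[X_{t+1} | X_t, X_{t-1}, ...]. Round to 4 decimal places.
E[X_{t+1} \mid \mathcal F_t] = -0.5400

For an AR(p) model X_t = c + sum_i phi_i X_{t-i} + eps_t, the
one-step-ahead conditional mean is
  E[X_{t+1} | X_t, ...] = c + sum_i phi_i X_{t+1-i}.
Substitute known values:
  E[X_{t+1} | ...] = (0.27) * (-2)
                   = -0.5400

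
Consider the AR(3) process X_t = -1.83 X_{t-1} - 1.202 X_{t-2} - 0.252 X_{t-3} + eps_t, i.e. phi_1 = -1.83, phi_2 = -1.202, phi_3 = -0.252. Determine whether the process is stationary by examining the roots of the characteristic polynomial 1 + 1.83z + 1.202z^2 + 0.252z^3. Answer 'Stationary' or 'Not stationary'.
\text{Stationary}

The AR(p) characteristic polynomial is P(z) = 1 + 1.83z + 1.202z^2 + 0.252z^3.
Stationarity requires all roots to lie outside the unit circle, i.e. |z| > 1 for every root.
Degree 3: look for a simple real root z0 first, then factor out (1 - z/z0) and solve the remaining quadratic.
Testing z0 = -2.5: P(-2.5) = 1 + (1.83)(-2.5) + (1.202)(-2.5)^2 + (0.252)(-2.5)^3
  = 1 + (-4.575) + (7.5125) + (-3.9375) = 0.  So z_0 = -2.5 is a root, |z_0| = 2.5.
Divide out the factor (1 + 0.4 z) = (1 - z/z0) (since 1/z0 = -0.4):
  P(z) = (1 + 0.4 z)(1 + (1.43) z + (0.63) z^2)
  [check: z-coef 1.43 - (-0.4) = 1.83; z^2-coef 0.63 - (-0.4)(1.43) = 1.202; z^3-coef -(-0.4)(0.63) = 0.252.]
Remaining roots from the quadratic factor 1 + (1.43) z + (0.63) z^2:
  Set 1 + (1.43) z + (0.63) z^2 = 0, i.e. a z^2 + b z + c = 0 with a = 0.63, b = 1.43, c = 1.
  Discriminant D = b^2 - 4ac = (1.43)^2 - 4*(0.63)*1 = 2.0449 - (2.52) = -0.4751.
  D < 0, so the roots are the complex-conjugate pair z = (-b +/- i sqrt(-D)) / (2a) = -1.1349 +/- 0.547i.
  For a conjugate pair |z|^2 = z * conj(z) = (product of roots) = c/a = 1/(0.63) = 1.587302, so |z| = sqrt(1.587302) = 1.2599 for both roots.
Moduli of all roots: 2.5000, 1.2599, 1.2599.
All moduli strictly greater than 1? Yes.
Verdict: Stationary.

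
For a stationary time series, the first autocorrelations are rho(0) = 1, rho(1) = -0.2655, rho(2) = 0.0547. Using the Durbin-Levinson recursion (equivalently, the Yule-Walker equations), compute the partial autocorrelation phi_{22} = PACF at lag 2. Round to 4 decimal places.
\phi_{22} = -0.0170

The PACF at lag k is phi_{kk}, the last component of the solution
to the Yule-Walker system G_k phi = r_k where
  (G_k)_{ij} = rho(|i - j|), (r_k)_i = rho(i), i,j = 1..k.
Equivalently, Durbin-Levinson gives phi_{kk} iteratively:
  phi_{11} = rho(1)
  phi_{kk} = [rho(k) - sum_{j=1..k-1} phi_{k-1,j} rho(k-j)]
            / [1 - sum_{j=1..k-1} phi_{k-1,j} rho(j)],
  phi_{k,j} = phi_{k-1,j} - phi_{kk} phi_{k-1,k-j},  j = 1..k-1.
Step k = 1:
  phi_11 = rho(1) = -0.2655.
Step k = 2:
  phi_22 = [rho(2) - phi_11 rho(1)] / [1 - phi_11 rho(1)] = [0.0547 - (-0.2655)(-0.2655)] / [1 - (-0.2655)(-0.2655)]
         = -0.01579025 / 0.92950975 = -0.017.
Therefore phi_{22} = -0.0170.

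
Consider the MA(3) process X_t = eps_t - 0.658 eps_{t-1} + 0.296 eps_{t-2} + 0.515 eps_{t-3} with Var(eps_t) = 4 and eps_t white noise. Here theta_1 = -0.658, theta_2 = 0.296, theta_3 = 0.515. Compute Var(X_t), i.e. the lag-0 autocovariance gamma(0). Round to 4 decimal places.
\gamma(0) = 7.1432

For an MA(q) process X_t = eps_t + sum_i theta_i eps_{t-i} with
Var(eps_t) = sigma^2, the variance is
  gamma(0) = sigma^2 * (1 + sum_i theta_i^2).
  sum_i theta_i^2 = (-0.658)^2 + (0.296)^2 + (0.515)^2 = 0.432964 + 0.087616 + 0.265225 = 0.785805.
  gamma(0) = 4 * (1 + 0.785805) = 4 * 1.785805 = 7.14322, which rounds to 7.1432.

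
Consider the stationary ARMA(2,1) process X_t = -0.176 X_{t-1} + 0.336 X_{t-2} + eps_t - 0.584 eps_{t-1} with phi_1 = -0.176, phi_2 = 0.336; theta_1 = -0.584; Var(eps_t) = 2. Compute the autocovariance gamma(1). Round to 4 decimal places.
\gamma(1) = -2.8200

Multiply the model equation by X_{t-k} and take expectations. With theta_0 = psi_0 = 1 and psi_j the MA(infinity) weights, this gives
  gamma(k) - sum_i phi_i gamma(k-i) = c_k,
  c_k = sigma^2 * sum_{j=k..q} theta_j psi_{j-k}   (c_k = 0 for k > q),
using gamma(-m) = gamma(m).
psi-weights needed (psi_j = theta_j + sum_i phi_i psi_{j-i}):
  psi_1 = theta_1 + phi_1 = -0.584 + (-0.176) = -0.76
Right-hand sides:
  c_0 = sigma^2 (1 + theta_1 psi_1) = 2 * (1 + (-0.584)(-0.76)) = 2 * 1.44384 = 2.88768
  c_1 = sigma^2 theta_1 = 2 * (-0.584) = -1.168
  c_2 = 0
Equations for k = 0, 1, 2 (AR order 2, c_2 = 0):
  (E0) gamma(0) = phi_1 gamma(1) + phi_2 gamma(2) + c_0
  (E1) gamma(1) = phi_1 gamma(0) + phi_2 gamma(1) + c_1
  (E2) gamma(2) = phi_1 gamma(1) + phi_2 gamma(0)
From (E1): gamma(1) = A gamma(0) + B with
  A = phi_1 / (1 - phi_2) = -0.176 / 0.664 = -0.26506,   B = c_1 / (1 - phi_2) = -1.168 / 0.664 = -1.759036.
Insert (E2) into (E0): gamma(0) (1 - phi_2^2) = phi_1 (1 + phi_2) gamma(1) + c_0.
  phi_1 (1 + phi_2) = (-0.176)(1.336) = -0.235136,   1 - phi_2^2 = 0.887104.
Replace gamma(1) by A gamma(0) + B and collect gamma(0):
  gamma(0) [0.887104 - (-0.235136)(-0.26506)] = (-0.235136)(-1.759036) + 2.88768
  gamma(0) * 0.824779 = 3.301293
  gamma(0) = 3.301293 / 0.824779 = 4.00264.
  gamma(1) = A gamma(0) + B = (-0.26506)(4.00264) + (-1.759036) = -2.819977.
Therefore gamma(1) = -2.8200 (to 4 decimal places).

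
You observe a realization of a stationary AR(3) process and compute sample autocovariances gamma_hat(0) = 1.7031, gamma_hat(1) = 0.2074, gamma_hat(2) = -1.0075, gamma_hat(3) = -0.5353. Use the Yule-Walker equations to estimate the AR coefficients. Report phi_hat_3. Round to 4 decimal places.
\hat\phi_{3} = -0.2010

The Yule-Walker equations for an AR(p) process read, in matrix form,
  Gamma_p phi = r_p,   with   (Gamma_p)_{ij} = gamma(|i - j|),
                       (r_p)_i = gamma(i),   i,j = 1..p.
Substitute the sample gammas (Toeplitz matrix and right-hand side of size 3):
  Gamma_p = [[1.7031, 0.2074, -1.0075], [0.2074, 1.7031, 0.2074], [-1.0075, 0.2074, 1.7031]]
  r_p     = [0.2074, -1.0075, -0.5353]
Written out (R1..R3):
  (R1) 1.7031 phi_1 + 0.2074 phi_2 - 1.0075 phi_3 = 0.2074
  (R2) 0.2074 phi_1 + 1.7031 phi_2 + 0.2074 phi_3 = -1.0075
  (R3) -1.0075 phi_1 + 0.2074 phi_2 + 1.7031 phi_3 = -0.5353
Gaussian elimination:
  R2 <- R2 - (0.2074/1.7031) R1 = R2 - (0.121778) R1:  1.677843 phi_2 + 0.330091 phi_3 = -1.032757
  R3 <- R3 - (-1.0075/1.7031) R1 = R3 - (-0.591568) R1:  0.330091 phi_2 + 1.107095 phi_3 = -0.412609
  R3 <- R3 - (0.330091/1.677843) R2 = R3 - (0.196735) R2:  1.042154 phi_3 = -0.209429
Back-substitution:
  phi_hat_3 = -0.209429 / 1.042154 = -0.200958
  phi_hat_2 = (-1.032757 - (0.330091)(-0.200958)) / 1.677843 = -0.575991
  phi_hat_1 = (0.2074 - (0.2074)(-0.575991) - (-1.0075)(-0.200958)) / 1.7031 = 0.073041
So phi_hat = [0.0730, -0.5760, -0.2010].
Therefore phi_hat_3 = -0.2010.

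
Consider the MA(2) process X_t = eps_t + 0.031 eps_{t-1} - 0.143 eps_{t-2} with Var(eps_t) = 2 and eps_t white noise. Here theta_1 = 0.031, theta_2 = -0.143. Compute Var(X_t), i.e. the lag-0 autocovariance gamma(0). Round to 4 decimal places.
\gamma(0) = 2.0428

For an MA(q) process X_t = eps_t + sum_i theta_i eps_{t-i} with
Var(eps_t) = sigma^2, the variance is
  gamma(0) = sigma^2 * (1 + sum_i theta_i^2).
  sum_i theta_i^2 = (0.031)^2 + (-0.143)^2 = 0.000961 + 0.020449 = 0.02141.
  gamma(0) = 2 * (1 + 0.02141) = 2 * 1.02141 = 2.04282, which rounds to 2.0428.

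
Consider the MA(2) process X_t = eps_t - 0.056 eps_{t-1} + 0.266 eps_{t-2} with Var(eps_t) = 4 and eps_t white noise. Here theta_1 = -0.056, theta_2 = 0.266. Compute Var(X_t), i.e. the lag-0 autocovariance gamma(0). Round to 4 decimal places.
\gamma(0) = 4.2956

For an MA(q) process X_t = eps_t + sum_i theta_i eps_{t-i} with
Var(eps_t) = sigma^2, the variance is
  gamma(0) = sigma^2 * (1 + sum_i theta_i^2).
  sum_i theta_i^2 = (-0.056)^2 + (0.266)^2 = 0.003136 + 0.070756 = 0.073892.
  gamma(0) = 4 * (1 + 0.073892) = 4 * 1.073892 = 4.295568, which rounds to 4.2956.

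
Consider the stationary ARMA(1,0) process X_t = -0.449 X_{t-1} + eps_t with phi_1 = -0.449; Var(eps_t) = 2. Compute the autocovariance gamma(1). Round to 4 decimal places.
\gamma(1) = -1.1248

Multiply the model equation by X_{t-k} and take expectations. With theta_0 = psi_0 = 1 and psi_j the MA(infinity) weights, this gives
  gamma(k) - sum_i phi_i gamma(k-i) = c_k,
  c_k = sigma^2 * sum_{j=k..q} theta_j psi_{j-k}   (c_k = 0 for k > q),
using gamma(-m) = gamma(m).
Pure AR (q = 0): c_0 = sigma^2 = 2, c_k = 0 for k >= 1.
Equations for k = 0 and k = 1 (AR order 1):
  gamma(0) = phi_1 gamma(1) + c_0
  gamma(1) = phi_1 gamma(0) + c_1
Substituting the second into the first: gamma(0) (1 - phi_1^2) = c_0 + phi_1 c_1, so
  gamma(0) = c_0 / (1 - phi_1^2) = 2 / (1 - (-0.449)^2) = 2 / 0.798399 = 2.505013.
  gamma(1) = phi_1 gamma(0) = (-0.449)(2.505013) = -1.124751.
Therefore gamma(1) = -1.1248 (to 4 decimal places).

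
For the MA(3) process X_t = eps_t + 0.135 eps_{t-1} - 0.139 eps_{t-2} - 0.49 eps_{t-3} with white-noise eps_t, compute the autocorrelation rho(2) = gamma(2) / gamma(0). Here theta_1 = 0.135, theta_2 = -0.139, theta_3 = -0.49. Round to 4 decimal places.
\rho(2) = -0.1606

For an MA(q) process with theta_0 = 1, the autocovariance is
  gamma(k) = sigma^2 * sum_{i=0..q-k} theta_i * theta_{i+k},
and rho(k) = gamma(k) / gamma(0). Sigma^2 cancels.
  numerator   = (1)*(-0.139) + (0.135)*(-0.49) = -0.20515.
  denominator = (1)^2 + (0.135)^2 + (-0.139)^2 + (-0.49)^2 = 1.277646.
  rho(2) = -0.20515 / 1.277646 = -0.1606.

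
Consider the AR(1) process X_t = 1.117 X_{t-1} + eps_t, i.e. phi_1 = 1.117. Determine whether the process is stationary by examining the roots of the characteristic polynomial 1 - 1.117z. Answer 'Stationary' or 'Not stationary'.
\text{Not stationary}

The AR(p) characteristic polynomial is P(z) = 1 - 1.117z.
Stationarity requires all roots to lie outside the unit circle, i.e. |z| > 1 for every root.
This is linear in z: 1 + (-1.117) z = 0  =>  z = -1/(-1.117) = 0.895255,  |z| = 0.895255.
Moduli of all roots: 0.8953.
All moduli strictly greater than 1? No.
Verdict: Not stationary.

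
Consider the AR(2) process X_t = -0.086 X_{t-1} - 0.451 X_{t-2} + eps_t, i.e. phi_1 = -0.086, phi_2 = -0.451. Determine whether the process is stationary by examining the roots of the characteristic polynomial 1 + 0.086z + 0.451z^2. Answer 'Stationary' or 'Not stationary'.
\text{Stationary}

The AR(p) characteristic polynomial is P(z) = 1 + 0.086z + 0.451z^2.
Stationarity requires all roots to lie outside the unit circle, i.e. |z| > 1 for every root.
Set 1 + (0.086) z + (0.451) z^2 = 0, i.e. a z^2 + b z + c = 0 with a = 0.451, b = 0.086, c = 1.
Discriminant D = b^2 - 4ac = (0.086)^2 - 4*(0.451)*1 = 0.007396 - (1.804) = -1.796604.
D < 0, so the roots are the complex-conjugate pair z = (-b +/- i sqrt(-D)) / (2a) = -0.0953 +/- 1.486i.
For a conjugate pair |z|^2 = z * conj(z) = (product of roots) = c/a = 1/(0.451) = 2.217295, so |z| = sqrt(2.217295) = 1.4891 for both roots.
Moduli of all roots: 1.4891, 1.4891.
All moduli strictly greater than 1? Yes.
Verdict: Stationary.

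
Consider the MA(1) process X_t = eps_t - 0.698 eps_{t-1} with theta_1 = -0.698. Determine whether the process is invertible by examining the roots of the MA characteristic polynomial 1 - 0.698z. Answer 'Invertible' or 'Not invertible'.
\text{Invertible}

The MA(q) characteristic polynomial is P(z) = 1 - 0.698z.
Invertibility requires all roots to lie outside the unit circle, i.e. |z| > 1 for every root.
This is linear in z: 1 + (-0.698) z = 0  =>  z = -1/(-0.698) = 1.432665,  |z| = 1.432665.
Moduli of all roots: 1.4327.
All moduli strictly greater than 1? Yes.
Verdict: Invertible.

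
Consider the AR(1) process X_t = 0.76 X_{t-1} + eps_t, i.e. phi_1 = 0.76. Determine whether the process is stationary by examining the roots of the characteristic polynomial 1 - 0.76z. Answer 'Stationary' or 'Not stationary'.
\text{Stationary}

The AR(p) characteristic polynomial is P(z) = 1 - 0.76z.
Stationarity requires all roots to lie outside the unit circle, i.e. |z| > 1 for every root.
This is linear in z: 1 + (-0.76) z = 0  =>  z = -1/(-0.76) = 1.315789,  |z| = 1.315789.
Moduli of all roots: 1.3158.
All moduli strictly greater than 1? Yes.
Verdict: Stationary.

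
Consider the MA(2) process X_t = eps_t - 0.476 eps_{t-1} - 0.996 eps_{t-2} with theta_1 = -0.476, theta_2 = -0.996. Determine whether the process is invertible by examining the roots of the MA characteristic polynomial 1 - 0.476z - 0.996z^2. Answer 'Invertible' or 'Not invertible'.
\text{Not invertible}

The MA(q) characteristic polynomial is P(z) = 1 - 0.476z - 0.996z^2.
Invertibility requires all roots to lie outside the unit circle, i.e. |z| > 1 for every root.
Set 1 + (-0.476) z + (-0.996) z^2 = 0, i.e. a z^2 + b z + c = 0 with a = -0.996, b = -0.476, c = 1.
Discriminant D = b^2 - 4ac = (-0.476)^2 - 4*(-0.996)*1 = 0.226576 - (-3.984) = 4.210576.
D >= 0, so the roots are real: z = (-b +/- sqrt(D)) / (2a) = (0.476 +/- 2.051969) / (-1.992).
  z_1 = (0.476 + 2.051969) / (-1.992) = -1.2691,   |z_1| = 1.2691.
  z_2 = (0.476 - 2.051969) / (-1.992) = 0.7911,   |z_2| = 0.7911.
Moduli of all roots: 1.2691, 0.7911.
All moduli strictly greater than 1? No.
Verdict: Not invertible.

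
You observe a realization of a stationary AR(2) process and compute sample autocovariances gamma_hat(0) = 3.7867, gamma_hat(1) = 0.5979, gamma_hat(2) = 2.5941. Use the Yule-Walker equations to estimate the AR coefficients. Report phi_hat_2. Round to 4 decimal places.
\hat\phi_{2} = 0.6770

The Yule-Walker equations for an AR(p) process read, in matrix form,
  Gamma_p phi = r_p,   with   (Gamma_p)_{ij} = gamma(|i - j|),
                       (r_p)_i = gamma(i),   i,j = 1..p.
Substitute the sample gammas (Toeplitz matrix and right-hand side of size 2):
  Gamma_p = [[3.7867, 0.5979], [0.5979, 3.7867]]
  r_p     = [0.5979, 2.5941]
Written out:
  3.7867 phi_1 + 0.5979 phi_2 = 0.5979
  0.5979 phi_1 + 3.7867 phi_2 = 2.5941
Solve by Cramer's rule:
  det = gamma(0)^2 - gamma(1)^2 = (3.7867)^2 - (0.5979)^2 = 14.33909689 - 0.35748441 = 13.98161248
  phi_hat_1 = [gamma(1) gamma(0) - gamma(1) gamma(2)] / det = [(0.5979)(3.7867) - (0.5979)(2.5941)] / 13.98161248 = 0.71305554 / 13.98161248 = 0.051
  phi_hat_2 = [gamma(0) gamma(2) - gamma(1)^2] / det = [(3.7867)(2.5941) - (0.5979)^2] / 13.98161248 = 9.46559406 / 13.98161248 = 0.677
So phi_hat = [0.0510, 0.6770].
Therefore phi_hat_2 = 0.6770.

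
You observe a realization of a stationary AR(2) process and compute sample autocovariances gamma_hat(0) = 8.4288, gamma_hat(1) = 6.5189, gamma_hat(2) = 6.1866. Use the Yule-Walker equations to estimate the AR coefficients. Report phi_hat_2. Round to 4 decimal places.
\hat\phi_{2} = 0.3380

The Yule-Walker equations for an AR(p) process read, in matrix form,
  Gamma_p phi = r_p,   with   (Gamma_p)_{ij} = gamma(|i - j|),
                       (r_p)_i = gamma(i),   i,j = 1..p.
Substitute the sample gammas (Toeplitz matrix and right-hand side of size 2):
  Gamma_p = [[8.4288, 6.5189], [6.5189, 8.4288]]
  r_p     = [6.5189, 6.1866]
Written out:
  8.4288 phi_1 + 6.5189 phi_2 = 6.5189
  6.5189 phi_1 + 8.4288 phi_2 = 6.1866
Solve by Cramer's rule:
  det = gamma(0)^2 - gamma(1)^2 = (8.4288)^2 - (6.5189)^2 = 71.04466944 - 42.49605721 = 28.54861223
  phi_hat_1 = [gamma(1) gamma(0) - gamma(1) gamma(2)] / det = [(6.5189)(8.4288) - (6.5189)(6.1866)] / 28.54861223 = 14.61667758 / 28.54861223 = 0.512
  phi_hat_2 = [gamma(0) gamma(2) - gamma(1)^2] / det = [(8.4288)(6.1866) - (6.5189)^2] / 28.54861223 = 9.64955687 / 28.54861223 = 0.338
So phi_hat = [0.5120, 0.3380].
Therefore phi_hat_2 = 0.3380.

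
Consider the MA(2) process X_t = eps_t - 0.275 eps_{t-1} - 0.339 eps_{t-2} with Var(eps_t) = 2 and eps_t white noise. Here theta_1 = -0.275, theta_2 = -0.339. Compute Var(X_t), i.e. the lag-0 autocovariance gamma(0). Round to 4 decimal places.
\gamma(0) = 2.3811

For an MA(q) process X_t = eps_t + sum_i theta_i eps_{t-i} with
Var(eps_t) = sigma^2, the variance is
  gamma(0) = sigma^2 * (1 + sum_i theta_i^2).
  sum_i theta_i^2 = (-0.275)^2 + (-0.339)^2 = 0.075625 + 0.114921 = 0.190546.
  gamma(0) = 2 * (1 + 0.190546) = 2 * 1.190546 = 2.381092, which rounds to 2.3811.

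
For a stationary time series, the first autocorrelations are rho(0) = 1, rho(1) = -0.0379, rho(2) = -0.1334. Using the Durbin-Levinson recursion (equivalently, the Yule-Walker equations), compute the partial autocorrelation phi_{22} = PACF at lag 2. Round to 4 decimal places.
\phi_{22} = -0.1350

The PACF at lag k is phi_{kk}, the last component of the solution
to the Yule-Walker system G_k phi = r_k where
  (G_k)_{ij} = rho(|i - j|), (r_k)_i = rho(i), i,j = 1..k.
Equivalently, Durbin-Levinson gives phi_{kk} iteratively:
  phi_{11} = rho(1)
  phi_{kk} = [rho(k) - sum_{j=1..k-1} phi_{k-1,j} rho(k-j)]
            / [1 - sum_{j=1..k-1} phi_{k-1,j} rho(j)],
  phi_{k,j} = phi_{k-1,j} - phi_{kk} phi_{k-1,k-j},  j = 1..k-1.
Step k = 1:
  phi_11 = rho(1) = -0.0379.
Step k = 2:
  phi_22 = [rho(2) - phi_11 rho(1)] / [1 - phi_11 rho(1)] = [-0.1334 - (-0.0379)(-0.0379)] / [1 - (-0.0379)(-0.0379)]
         = -0.13483641 / 0.99856359 = -0.135.
Therefore phi_{22} = -0.1350.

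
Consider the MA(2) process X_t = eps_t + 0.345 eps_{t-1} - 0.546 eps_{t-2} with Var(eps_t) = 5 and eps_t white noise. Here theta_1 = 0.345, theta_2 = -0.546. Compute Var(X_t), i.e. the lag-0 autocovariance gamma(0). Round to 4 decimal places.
\gamma(0) = 7.0857

For an MA(q) process X_t = eps_t + sum_i theta_i eps_{t-i} with
Var(eps_t) = sigma^2, the variance is
  gamma(0) = sigma^2 * (1 + sum_i theta_i^2).
  sum_i theta_i^2 = (0.345)^2 + (-0.546)^2 = 0.119025 + 0.298116 = 0.417141.
  gamma(0) = 5 * (1 + 0.417141) = 5 * 1.417141 = 7.085705, which rounds to 7.0857.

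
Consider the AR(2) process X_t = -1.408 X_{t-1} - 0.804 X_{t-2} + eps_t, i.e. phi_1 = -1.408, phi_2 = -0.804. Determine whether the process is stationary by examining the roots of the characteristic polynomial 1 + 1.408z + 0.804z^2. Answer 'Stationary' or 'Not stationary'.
\text{Stationary}

The AR(p) characteristic polynomial is P(z) = 1 + 1.408z + 0.804z^2.
Stationarity requires all roots to lie outside the unit circle, i.e. |z| > 1 for every root.
Set 1 + (1.408) z + (0.804) z^2 = 0, i.e. a z^2 + b z + c = 0 with a = 0.804, b = 1.408, c = 1.
Discriminant D = b^2 - 4ac = (1.408)^2 - 4*(0.804)*1 = 1.982464 - (3.216) = -1.233536.
D < 0, so the roots are the complex-conjugate pair z = (-b +/- i sqrt(-D)) / (2a) = -0.8756 +/- 0.6907i.
For a conjugate pair |z|^2 = z * conj(z) = (product of roots) = c/a = 1/(0.804) = 1.243781, so |z| = sqrt(1.243781) = 1.1152 for both roots.
Moduli of all roots: 1.1152, 1.1152.
All moduli strictly greater than 1? Yes.
Verdict: Stationary.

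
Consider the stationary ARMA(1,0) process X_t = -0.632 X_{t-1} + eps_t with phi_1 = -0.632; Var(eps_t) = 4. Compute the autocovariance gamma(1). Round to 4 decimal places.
\gamma(1) = -4.2093

Multiply the model equation by X_{t-k} and take expectations. With theta_0 = psi_0 = 1 and psi_j the MA(infinity) weights, this gives
  gamma(k) - sum_i phi_i gamma(k-i) = c_k,
  c_k = sigma^2 * sum_{j=k..q} theta_j psi_{j-k}   (c_k = 0 for k > q),
using gamma(-m) = gamma(m).
Pure AR (q = 0): c_0 = sigma^2 = 4, c_k = 0 for k >= 1.
Equations for k = 0 and k = 1 (AR order 1):
  gamma(0) = phi_1 gamma(1) + c_0
  gamma(1) = phi_1 gamma(0) + c_1
Substituting the second into the first: gamma(0) (1 - phi_1^2) = c_0 + phi_1 c_1, so
  gamma(0) = c_0 / (1 - phi_1^2) = 4 / (1 - (-0.632)^2) = 4 / 0.600576 = 6.660273.
  gamma(1) = phi_1 gamma(0) = (-0.632)(6.660273) = -4.209292.
Therefore gamma(1) = -4.2093 (to 4 decimal places).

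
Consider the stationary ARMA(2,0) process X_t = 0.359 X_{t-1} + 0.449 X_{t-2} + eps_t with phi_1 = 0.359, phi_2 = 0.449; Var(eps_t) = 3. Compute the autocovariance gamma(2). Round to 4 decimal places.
\gamma(2) = 4.4588

Multiply the model equation by X_{t-k} and take expectations. With theta_0 = psi_0 = 1 and psi_j the MA(infinity) weights, this gives
  gamma(k) - sum_i phi_i gamma(k-i) = c_k,
  c_k = sigma^2 * sum_{j=k..q} theta_j psi_{j-k}   (c_k = 0 for k > q),
using gamma(-m) = gamma(m).
Pure AR (q = 0): c_0 = sigma^2 = 3, c_k = 0 for k >= 1.
Equations for k = 0, 1, 2 (AR order 2, c_2 = 0):
  (E0) gamma(0) = phi_1 gamma(1) + phi_2 gamma(2) + c_0
  (E1) gamma(1) = phi_1 gamma(0) + phi_2 gamma(1) + c_1
  (E2) gamma(2) = phi_1 gamma(1) + phi_2 gamma(0)
From (E1): gamma(1) = A gamma(0) + B with
  A = phi_1 / (1 - phi_2) = 0.359 / 0.551 = 0.651543,   B = c_1 / (1 - phi_2) = 0 / 0.551 = 0.
Insert (E2) into (E0): gamma(0) (1 - phi_2^2) = phi_1 (1 + phi_2) gamma(1) + c_0.
  phi_1 (1 + phi_2) = (0.359)(1.449) = 0.520191,   1 - phi_2^2 = 0.798399.
Replace gamma(1) by A gamma(0) + B and collect gamma(0):
  gamma(0) [0.798399 - (0.520191)(0.651543)] = c_0 = 3
  gamma(0) * 0.459472 = 3
  gamma(0) = 3 / 0.459472 = 6.529228.
  gamma(1) = A gamma(0) = (0.651543)(6.529228) = 4.254071.
  gamma(2) = phi_1 gamma(1) + phi_2 gamma(0) = (0.359)(4.254071) + (0.449)(6.529228) = 4.458835.
Therefore gamma(2) = 4.4588 (to 4 decimal places).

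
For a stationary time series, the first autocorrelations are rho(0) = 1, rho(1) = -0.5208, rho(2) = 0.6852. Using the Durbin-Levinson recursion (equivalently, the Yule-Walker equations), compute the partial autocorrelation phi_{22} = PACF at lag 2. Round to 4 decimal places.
\phi_{22} = 0.5680

The PACF at lag k is phi_{kk}, the last component of the solution
to the Yule-Walker system G_k phi = r_k where
  (G_k)_{ij} = rho(|i - j|), (r_k)_i = rho(i), i,j = 1..k.
Equivalently, Durbin-Levinson gives phi_{kk} iteratively:
  phi_{11} = rho(1)
  phi_{kk} = [rho(k) - sum_{j=1..k-1} phi_{k-1,j} rho(k-j)]
            / [1 - sum_{j=1..k-1} phi_{k-1,j} rho(j)],
  phi_{k,j} = phi_{k-1,j} - phi_{kk} phi_{k-1,k-j},  j = 1..k-1.
Step k = 1:
  phi_11 = rho(1) = -0.5208.
Step k = 2:
  phi_22 = [rho(2) - phi_11 rho(1)] / [1 - phi_11 rho(1)] = [0.6852 - (-0.5208)(-0.5208)] / [1 - (-0.5208)(-0.5208)]
         = 0.41396736 / 0.72876736 = 0.568.
Therefore phi_{22} = 0.5680.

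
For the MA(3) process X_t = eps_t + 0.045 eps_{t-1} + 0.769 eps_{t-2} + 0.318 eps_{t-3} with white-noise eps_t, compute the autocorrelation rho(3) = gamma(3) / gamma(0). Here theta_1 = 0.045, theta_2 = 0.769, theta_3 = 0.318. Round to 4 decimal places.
\rho(3) = 0.1877

For an MA(q) process with theta_0 = 1, the autocovariance is
  gamma(k) = sigma^2 * sum_{i=0..q-k} theta_i * theta_{i+k},
and rho(k) = gamma(k) / gamma(0). Sigma^2 cancels.
  numerator   = (1)*(0.318) = 0.318.
  denominator = (1)^2 + (0.045)^2 + (0.769)^2 + (0.318)^2 = 1.69451.
  rho(3) = 0.318 / 1.69451 = 0.1877.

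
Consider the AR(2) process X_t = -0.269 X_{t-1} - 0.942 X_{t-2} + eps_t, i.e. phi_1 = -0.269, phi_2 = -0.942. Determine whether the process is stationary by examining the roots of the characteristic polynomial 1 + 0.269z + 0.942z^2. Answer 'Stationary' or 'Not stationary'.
\text{Stationary}

The AR(p) characteristic polynomial is P(z) = 1 + 0.269z + 0.942z^2.
Stationarity requires all roots to lie outside the unit circle, i.e. |z| > 1 for every root.
Set 1 + (0.269) z + (0.942) z^2 = 0, i.e. a z^2 + b z + c = 0 with a = 0.942, b = 0.269, c = 1.
Discriminant D = b^2 - 4ac = (0.269)^2 - 4*(0.942)*1 = 0.072361 - (3.768) = -3.695639.
D < 0, so the roots are the complex-conjugate pair z = (-b +/- i sqrt(-D)) / (2a) = -0.1428 +/- 1.0204i.
For a conjugate pair |z|^2 = z * conj(z) = (product of roots) = c/a = 1/(0.942) = 1.061571, so |z| = sqrt(1.061571) = 1.0303 for both roots.
Moduli of all roots: 1.0303, 1.0303.
All moduli strictly greater than 1? Yes.
Verdict: Stationary.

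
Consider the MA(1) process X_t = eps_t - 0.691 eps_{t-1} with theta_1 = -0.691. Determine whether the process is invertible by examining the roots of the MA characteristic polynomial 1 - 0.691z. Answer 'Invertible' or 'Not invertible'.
\text{Invertible}

The MA(q) characteristic polynomial is P(z) = 1 - 0.691z.
Invertibility requires all roots to lie outside the unit circle, i.e. |z| > 1 for every root.
This is linear in z: 1 + (-0.691) z = 0  =>  z = -1/(-0.691) = 1.447178,  |z| = 1.447178.
Moduli of all roots: 1.4472.
All moduli strictly greater than 1? Yes.
Verdict: Invertible.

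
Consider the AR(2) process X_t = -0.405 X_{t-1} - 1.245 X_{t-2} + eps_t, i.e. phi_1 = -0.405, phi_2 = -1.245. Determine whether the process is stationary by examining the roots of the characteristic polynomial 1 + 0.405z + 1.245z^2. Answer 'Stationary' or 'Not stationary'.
\text{Not stationary}

The AR(p) characteristic polynomial is P(z) = 1 + 0.405z + 1.245z^2.
Stationarity requires all roots to lie outside the unit circle, i.e. |z| > 1 for every root.
Set 1 + (0.405) z + (1.245) z^2 = 0, i.e. a z^2 + b z + c = 0 with a = 1.245, b = 0.405, c = 1.
Discriminant D = b^2 - 4ac = (0.405)^2 - 4*(1.245)*1 = 0.164025 - (4.98) = -4.815975.
D < 0, so the roots are the complex-conjugate pair z = (-b +/- i sqrt(-D)) / (2a) = -0.1627 +/- 0.8813i.
For a conjugate pair |z|^2 = z * conj(z) = (product of roots) = c/a = 1/(1.245) = 0.803213, so |z| = sqrt(0.803213) = 0.8962 for both roots.
Moduli of all roots: 0.8962, 0.8962.
All moduli strictly greater than 1? No.
Verdict: Not stationary.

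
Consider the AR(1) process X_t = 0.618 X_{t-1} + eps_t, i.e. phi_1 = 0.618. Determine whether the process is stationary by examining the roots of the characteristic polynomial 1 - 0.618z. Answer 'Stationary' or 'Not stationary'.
\text{Stationary}

The AR(p) characteristic polynomial is P(z) = 1 - 0.618z.
Stationarity requires all roots to lie outside the unit circle, i.e. |z| > 1 for every root.
This is linear in z: 1 + (-0.618) z = 0  =>  z = -1/(-0.618) = 1.618123,  |z| = 1.618123.
Moduli of all roots: 1.6181.
All moduli strictly greater than 1? Yes.
Verdict: Stationary.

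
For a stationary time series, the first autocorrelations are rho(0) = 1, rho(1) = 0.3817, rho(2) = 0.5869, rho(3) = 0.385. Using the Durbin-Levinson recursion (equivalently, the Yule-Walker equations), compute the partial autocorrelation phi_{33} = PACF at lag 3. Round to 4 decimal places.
\phi_{33} = 0.1270

The PACF at lag k is phi_{kk}, the last component of the solution
to the Yule-Walker system G_k phi = r_k where
  (G_k)_{ij} = rho(|i - j|), (r_k)_i = rho(i), i,j = 1..k.
Equivalently, Durbin-Levinson gives phi_{kk} iteratively:
  phi_{11} = rho(1)
  phi_{kk} = [rho(k) - sum_{j=1..k-1} phi_{k-1,j} rho(k-j)]
            / [1 - sum_{j=1..k-1} phi_{k-1,j} rho(j)],
  phi_{k,j} = phi_{k-1,j} - phi_{kk} phi_{k-1,k-j},  j = 1..k-1.
Step k = 1:
  phi_11 = rho(1) = 0.3817.
Step k = 2:
  phi_22 = [rho(2) - phi_11 rho(1)] / [1 - phi_11 rho(1)] = [0.5869 - (0.3817)(0.3817)] / [1 - (0.3817)(0.3817)]
         = 0.44120511 / 0.85430511 = 0.516449.
  Update: phi_21 = phi_11 - phi_22 phi_11 = 0.3817 - (0.516449)(0.3817) = 0.184571.
Step k = 3:
  phi_33 = [rho(3) - phi_21 rho(2) - phi_22 rho(1)] / [1 - phi_21 rho(1) - phi_22 rho(2)]
    numerator   = 0.385 - (0.184571)(0.5869) - (0.516449)(0.3817) = 0.07954644
    denominator = 1 - (0.184571)(0.3817) - (0.516449)(0.5869) = 0.62644513
  phi_33 = 0.07954644 / 0.62644513 = 0.127.
Therefore phi_{33} = 0.1270.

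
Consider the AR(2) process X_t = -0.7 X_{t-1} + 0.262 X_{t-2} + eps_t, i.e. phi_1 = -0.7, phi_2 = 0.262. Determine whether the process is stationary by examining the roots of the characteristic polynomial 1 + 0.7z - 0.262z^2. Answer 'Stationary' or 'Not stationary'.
\text{Stationary}

The AR(p) characteristic polynomial is P(z) = 1 + 0.7z - 0.262z^2.
Stationarity requires all roots to lie outside the unit circle, i.e. |z| > 1 for every root.
Set 1 + (0.7) z + (-0.262) z^2 = 0, i.e. a z^2 + b z + c = 0 with a = -0.262, b = 0.7, c = 1.
Discriminant D = b^2 - 4ac = (0.7)^2 - 4*(-0.262)*1 = 0.49 - (-1.048) = 1.538.
D >= 0, so the roots are real: z = (-b +/- sqrt(D)) / (2a) = (-0.7 +/- 1.240161) / (-0.524).
  z_1 = (-0.7 + 1.240161) / (-0.524) = -1.0308,   |z_1| = 1.0308.
  z_2 = (-0.7 - 1.240161) / (-0.524) = 3.7026,   |z_2| = 3.7026.
Moduli of all roots: 1.0308, 3.7026.
All moduli strictly greater than 1? Yes.
Verdict: Stationary.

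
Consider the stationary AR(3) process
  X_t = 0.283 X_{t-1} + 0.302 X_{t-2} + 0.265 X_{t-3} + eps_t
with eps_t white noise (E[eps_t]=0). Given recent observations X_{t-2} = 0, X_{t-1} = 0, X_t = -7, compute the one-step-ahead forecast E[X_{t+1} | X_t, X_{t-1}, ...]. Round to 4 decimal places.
E[X_{t+1} \mid \mathcal F_t] = -1.9810

For an AR(p) model X_t = c + sum_i phi_i X_{t-i} + eps_t, the
one-step-ahead conditional mean is
  E[X_{t+1} | X_t, ...] = c + sum_i phi_i X_{t+1-i}.
Substitute known values:
  E[X_{t+1} | ...] = (0.283) * (-7) + (0.302) * (0) + (0.265) * (0)
                   = -1.9810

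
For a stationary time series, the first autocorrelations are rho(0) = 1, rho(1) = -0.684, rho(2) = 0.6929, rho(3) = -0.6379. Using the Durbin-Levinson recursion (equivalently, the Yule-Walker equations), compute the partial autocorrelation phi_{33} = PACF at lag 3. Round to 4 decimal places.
\phi_{33} = -0.1719

The PACF at lag k is phi_{kk}, the last component of the solution
to the Yule-Walker system G_k phi = r_k where
  (G_k)_{ij} = rho(|i - j|), (r_k)_i = rho(i), i,j = 1..k.
Equivalently, Durbin-Levinson gives phi_{kk} iteratively:
  phi_{11} = rho(1)
  phi_{kk} = [rho(k) - sum_{j=1..k-1} phi_{k-1,j} rho(k-j)]
            / [1 - sum_{j=1..k-1} phi_{k-1,j} rho(j)],
  phi_{k,j} = phi_{k-1,j} - phi_{kk} phi_{k-1,k-j},  j = 1..k-1.
Step k = 1:
  phi_11 = rho(1) = -0.684.
Step k = 2:
  phi_22 = [rho(2) - phi_11 rho(1)] / [1 - phi_11 rho(1)] = [0.6929 - (-0.684)(-0.684)] / [1 - (-0.684)(-0.684)]
         = 0.225044 / 0.532144 = 0.422901.
  Update: phi_21 = phi_11 - phi_22 phi_11 = -0.684 - (0.422901)(-0.684) = -0.394736.
Step k = 3:
  phi_33 = [rho(3) - phi_21 rho(2) - phi_22 rho(1)] / [1 - phi_21 rho(1) - phi_22 rho(2)]
    numerator   = -0.6379 - (-0.394736)(0.6929) - (0.422901)(-0.684) = -0.07512343
    denominator = 1 - (-0.394736)(-0.684) - (0.422901)(0.6929) = 0.43697276
  phi_33 = -0.07512343 / 0.43697276 = -0.1719.
Therefore phi_{33} = -0.1719.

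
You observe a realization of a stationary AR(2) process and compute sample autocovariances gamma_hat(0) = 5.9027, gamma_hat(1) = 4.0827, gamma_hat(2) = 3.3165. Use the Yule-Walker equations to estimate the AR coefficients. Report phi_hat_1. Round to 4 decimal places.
\hat\phi_{1} = 0.5810

The Yule-Walker equations for an AR(p) process read, in matrix form,
  Gamma_p phi = r_p,   with   (Gamma_p)_{ij} = gamma(|i - j|),
                       (r_p)_i = gamma(i),   i,j = 1..p.
Substitute the sample gammas (Toeplitz matrix and right-hand side of size 2):
  Gamma_p = [[5.9027, 4.0827], [4.0827, 5.9027]]
  r_p     = [4.0827, 3.3165]
Written out:
  5.9027 phi_1 + 4.0827 phi_2 = 4.0827
  4.0827 phi_1 + 5.9027 phi_2 = 3.3165
Solve by Cramer's rule:
  det = gamma(0)^2 - gamma(1)^2 = (5.9027)^2 - (4.0827)^2 = 34.84186729 - 16.66843929 = 18.173428
  phi_hat_1 = [gamma(1) gamma(0) - gamma(1) gamma(2)] / det = [(4.0827)(5.9027) - (4.0827)(3.3165)] / 18.173428 = 10.55867874 / 18.173428 = 0.581
  phi_hat_2 = [gamma(0) gamma(2) - gamma(1)^2] / det = [(5.9027)(3.3165) - (4.0827)^2] / 18.173428 = 2.90786526 / 18.173428 = 0.16
So phi_hat = [0.5810, 0.1600].
Therefore phi_hat_1 = 0.5810.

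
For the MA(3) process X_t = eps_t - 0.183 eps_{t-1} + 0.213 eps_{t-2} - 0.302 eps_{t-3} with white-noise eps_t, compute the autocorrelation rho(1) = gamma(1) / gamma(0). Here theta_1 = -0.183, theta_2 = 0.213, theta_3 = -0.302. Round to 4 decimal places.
\rho(1) = -0.2447

For an MA(q) process with theta_0 = 1, the autocovariance is
  gamma(k) = sigma^2 * sum_{i=0..q-k} theta_i * theta_{i+k},
and rho(k) = gamma(k) / gamma(0). Sigma^2 cancels.
  numerator   = (1)*(-0.183) + (-0.183)*(0.213) + (0.213)*(-0.302) = -0.286305.
  denominator = (1)^2 + (-0.183)^2 + (0.213)^2 + (-0.302)^2 = 1.170062.
  rho(1) = -0.286305 / 1.170062 = -0.2447.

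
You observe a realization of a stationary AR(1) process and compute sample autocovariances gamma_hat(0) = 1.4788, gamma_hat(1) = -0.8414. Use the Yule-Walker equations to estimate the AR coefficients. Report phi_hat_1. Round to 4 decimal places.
\hat\phi_{1} = -0.5690

The Yule-Walker equations for an AR(p) process read, in matrix form,
  Gamma_p phi = r_p,   with   (Gamma_p)_{ij} = gamma(|i - j|),
                       (r_p)_i = gamma(i),   i,j = 1..p.
Substitute the sample gammas (Toeplitz matrix and right-hand side of size 1):
  Gamma_p = [[1.4788]]
  r_p     = [-0.8414]
With p = 1 this is the single equation gamma(0) phi_1 = gamma(1):
  phi_hat_1 = gamma(1) / gamma(0) = -0.8414 / 1.4788 = -0.5690.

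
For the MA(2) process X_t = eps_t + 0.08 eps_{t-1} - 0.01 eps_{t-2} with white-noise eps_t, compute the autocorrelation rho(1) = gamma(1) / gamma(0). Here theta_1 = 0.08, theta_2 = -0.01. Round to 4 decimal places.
\rho(1) = 0.0787

For an MA(q) process with theta_0 = 1, the autocovariance is
  gamma(k) = sigma^2 * sum_{i=0..q-k} theta_i * theta_{i+k},
and rho(k) = gamma(k) / gamma(0). Sigma^2 cancels.
  numerator   = (1)*(0.08) + (0.08)*(-0.01) = 0.0792.
  denominator = (1)^2 + (0.08)^2 + (-0.01)^2 = 1.0065.
  rho(1) = 0.0792 / 1.0065 = 0.0787.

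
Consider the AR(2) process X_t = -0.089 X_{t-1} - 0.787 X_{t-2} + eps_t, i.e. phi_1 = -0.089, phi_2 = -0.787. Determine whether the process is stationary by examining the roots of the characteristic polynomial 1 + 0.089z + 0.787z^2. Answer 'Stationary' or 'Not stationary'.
\text{Stationary}

The AR(p) characteristic polynomial is P(z) = 1 + 0.089z + 0.787z^2.
Stationarity requires all roots to lie outside the unit circle, i.e. |z| > 1 for every root.
Set 1 + (0.089) z + (0.787) z^2 = 0, i.e. a z^2 + b z + c = 0 with a = 0.787, b = 0.089, c = 1.
Discriminant D = b^2 - 4ac = (0.089)^2 - 4*(0.787)*1 = 0.007921 - (3.148) = -3.140079.
D < 0, so the roots are the complex-conjugate pair z = (-b +/- i sqrt(-D)) / (2a) = -0.0565 +/- 1.1258i.
For a conjugate pair |z|^2 = z * conj(z) = (product of roots) = c/a = 1/(0.787) = 1.270648, so |z| = sqrt(1.270648) = 1.1272 for both roots.
Moduli of all roots: 1.1272, 1.1272.
All moduli strictly greater than 1? Yes.
Verdict: Stationary.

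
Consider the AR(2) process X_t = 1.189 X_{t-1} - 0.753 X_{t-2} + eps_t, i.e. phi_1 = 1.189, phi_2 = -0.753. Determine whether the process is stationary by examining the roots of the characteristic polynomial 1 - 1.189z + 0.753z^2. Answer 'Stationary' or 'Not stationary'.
\text{Stationary}

The AR(p) characteristic polynomial is P(z) = 1 - 1.189z + 0.753z^2.
Stationarity requires all roots to lie outside the unit circle, i.e. |z| > 1 for every root.
Set 1 + (-1.189) z + (0.753) z^2 = 0, i.e. a z^2 + b z + c = 0 with a = 0.753, b = -1.189, c = 1.
Discriminant D = b^2 - 4ac = (-1.189)^2 - 4*(0.753)*1 = 1.413721 - (3.012) = -1.598279.
D < 0, so the roots are the complex-conjugate pair z = (-b +/- i sqrt(-D)) / (2a) = 0.7895 +/- 0.8395i.
For a conjugate pair |z|^2 = z * conj(z) = (product of roots) = c/a = 1/(0.753) = 1.328021, so |z| = sqrt(1.328021) = 1.1524 for both roots.
Moduli of all roots: 1.1524, 1.1524.
All moduli strictly greater than 1? Yes.
Verdict: Stationary.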